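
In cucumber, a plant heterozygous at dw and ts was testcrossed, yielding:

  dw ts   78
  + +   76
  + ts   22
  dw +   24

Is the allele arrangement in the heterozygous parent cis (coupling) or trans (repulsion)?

cis

The two most frequent classes are + + (76) and dw ts (78); these are the parental (non-recombinant) types.
So the F1 carried + + on one chromosome and dw ts on the other — the recessive alleles are on the same chromosome (cis / coupling).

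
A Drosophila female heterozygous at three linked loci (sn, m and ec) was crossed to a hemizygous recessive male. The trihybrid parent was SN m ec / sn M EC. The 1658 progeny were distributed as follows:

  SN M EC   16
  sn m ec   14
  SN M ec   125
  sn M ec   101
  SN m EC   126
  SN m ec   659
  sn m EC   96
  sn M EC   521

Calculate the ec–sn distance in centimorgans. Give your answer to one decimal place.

15.5 centimorgans

The two rarest classes, sn m ec and SN M EC, are the double crossovers. Comparing them with the parentals, only the sn allele has switched, so sn is the middle locus and the order is ec – sn – m.
Crossovers in the ec–sn interval produce the single-crossover classes SN m EC and sn M ec (126 + 101 = 227) plus the double crossovers (30).
RF(ec–sn) = (227 + 30) / 1658 = 257/1658 = 0.1550 → 15.5 centimorgans.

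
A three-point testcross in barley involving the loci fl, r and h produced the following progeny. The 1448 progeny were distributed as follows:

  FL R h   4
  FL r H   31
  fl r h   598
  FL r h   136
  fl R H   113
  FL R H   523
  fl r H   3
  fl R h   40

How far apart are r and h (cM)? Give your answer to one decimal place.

The two most frequent reciprocal classes, FL R H and fl r h, are the parental types, so the F1 was FL R H / fl r h.
The two rarest classes, FL R h and fl r H, are the double crossovers. Comparing them with the parentals, only the h allele has switched, so h is the middle locus and the order is fl – h – r.
Crossovers in the h–r interval produce the single-crossover classes FL r H and fl R h (31 + 40 = 71) plus the double crossovers (7).
RF(h–r) = (71 + 7) / 1448 = 78/1448 = 0.0539 → 5.4 cM.

5.4 cM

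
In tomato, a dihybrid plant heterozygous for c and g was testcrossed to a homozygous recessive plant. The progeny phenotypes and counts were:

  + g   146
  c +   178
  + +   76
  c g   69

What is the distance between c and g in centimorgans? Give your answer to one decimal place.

30.9 centimorgans

The two most frequent classes, + g (146) and c + (178), are the parental types, so the F1 was + g / c +.
The recombinant classes are + + and c g: 76 + 69 = 145.
Recombination frequency = 145/469 = 0.3092 ≈ 30.9%, i.e. 30.9 centimorgans.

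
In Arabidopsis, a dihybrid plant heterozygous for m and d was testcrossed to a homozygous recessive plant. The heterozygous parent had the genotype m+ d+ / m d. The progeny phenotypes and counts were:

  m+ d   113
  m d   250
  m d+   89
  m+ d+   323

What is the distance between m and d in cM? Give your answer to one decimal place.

26.1 cM

The recombinant classes are m+ d and m d+: 113 + 89 = 202.
Recombination frequency = 202/775 = 0.2606 ≈ 26.1%, i.e. 26.1 cM.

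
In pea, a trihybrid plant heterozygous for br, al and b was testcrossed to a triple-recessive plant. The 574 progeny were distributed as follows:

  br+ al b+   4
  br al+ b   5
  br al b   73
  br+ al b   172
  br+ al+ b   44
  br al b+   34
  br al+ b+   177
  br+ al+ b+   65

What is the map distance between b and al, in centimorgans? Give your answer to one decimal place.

15.2 centimorgans

The two most frequent reciprocal classes, br al+ b+ and br+ al b, are the parental types, so the F1 was br al+ b+ / br+ al b.
The two rarest classes, br al+ b and br+ al b+, are the double crossovers. Comparing them with the parentals, only the b allele has switched, so b is the middle locus and the order is al – b – br.
Crossovers in the al–b interval produce the single-crossover classes br al b+ and br+ al+ b (34 + 44 = 78) plus the double crossovers (9).
RF(al–b) = (78 + 9) / 574 = 87/574 = 0.1516 → 15.2 centimorgans.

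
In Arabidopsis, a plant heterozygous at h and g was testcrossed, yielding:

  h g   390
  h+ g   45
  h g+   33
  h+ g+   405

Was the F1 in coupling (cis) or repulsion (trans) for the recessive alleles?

The two most frequent classes are h+ g+ (405) and h g (390); these are the parental (non-recombinant) types.
So the F1 carried h+ g+ on one chromosome and h g on the other — the recessive alleles are on the same chromosome (cis / coupling).

cis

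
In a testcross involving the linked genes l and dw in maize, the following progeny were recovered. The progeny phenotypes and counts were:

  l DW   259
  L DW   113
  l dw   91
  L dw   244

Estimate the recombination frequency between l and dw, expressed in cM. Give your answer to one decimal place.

The two most frequent classes, L dw (244) and l DW (259), are the parental types, so the F1 was L dw / l DW.
The recombinant classes are L DW and l dw: 113 + 91 = 204.
Recombination frequency = 204/707 = 0.2885 ≈ 28.9%, i.e. 28.9 cM.

28.9 cM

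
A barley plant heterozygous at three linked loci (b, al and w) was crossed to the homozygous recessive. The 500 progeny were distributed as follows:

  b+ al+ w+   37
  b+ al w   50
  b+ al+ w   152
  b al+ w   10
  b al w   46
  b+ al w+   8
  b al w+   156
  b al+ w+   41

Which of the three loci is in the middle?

b

The two most frequent reciprocal classes, b al w+ and b+ al+ w, are the parental types, so the F1 was b al w+ / b+ al+ w.
The two rarest classes, b+ al w+ and b al+ w, are the double crossovers. Comparing them with the parentals, only the b allele has switched, so b is the middle locus and the order is al – b – w.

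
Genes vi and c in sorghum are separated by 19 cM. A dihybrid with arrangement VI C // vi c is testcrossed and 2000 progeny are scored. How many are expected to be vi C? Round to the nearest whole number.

A map distance of 19 cM corresponds to a recombination frequency of 0.190.
The F1 is VI C / vi c, so vi C is a recombinant gamete class with expected frequency r/2 = 0.190/2 = 0.0950.
Expected number = 0.0950 × 2000 = 190.00 ≈ 190.

190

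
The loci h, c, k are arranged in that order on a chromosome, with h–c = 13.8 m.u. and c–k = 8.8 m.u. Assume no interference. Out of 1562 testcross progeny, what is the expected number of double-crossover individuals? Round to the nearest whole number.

Map distances give recombination frequencies of 0.138 and 0.088 for the two intervals.
With no interference, expected double-crossover frequency = 0.138 × 0.088 = 0.01214.
Expected number = 0.01214 × 1562 = 18.97 ≈ 19.

19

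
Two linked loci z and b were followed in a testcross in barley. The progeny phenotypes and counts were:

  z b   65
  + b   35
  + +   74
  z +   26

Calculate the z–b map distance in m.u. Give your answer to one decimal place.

30.5 m.u.

The two most frequent classes, + + (74) and z b (65), are the parental types, so the F1 was + + / z b.
The recombinant classes are + b and z +: 35 + 26 = 61.
Recombination frequency = 61/200 = 0.3050 ≈ 30.5%, i.e. 30.5 m.u.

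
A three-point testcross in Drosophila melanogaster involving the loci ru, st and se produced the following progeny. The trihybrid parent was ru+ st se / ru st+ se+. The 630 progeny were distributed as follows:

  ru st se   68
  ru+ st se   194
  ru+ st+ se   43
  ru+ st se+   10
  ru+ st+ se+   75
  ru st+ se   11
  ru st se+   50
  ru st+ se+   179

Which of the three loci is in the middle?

The two rarest classes, ru+ st se+ and ru st+ se, are the double crossovers. Comparing them with the parentals, only the se allele has switched, so se is the middle locus and the order is st – se – ru.

se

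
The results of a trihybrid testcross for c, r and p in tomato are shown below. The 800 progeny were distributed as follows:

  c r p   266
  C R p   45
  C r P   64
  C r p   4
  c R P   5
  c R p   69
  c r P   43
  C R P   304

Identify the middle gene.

The two most frequent reciprocal classes, c r p and C R P, are the parental types, so the F1 was c r p / C R P.
The two rarest classes, C r p and c R P, are the double crossovers. Comparing them with the parentals, only the c allele has switched, so c is the middle locus and the order is p – c – r.

c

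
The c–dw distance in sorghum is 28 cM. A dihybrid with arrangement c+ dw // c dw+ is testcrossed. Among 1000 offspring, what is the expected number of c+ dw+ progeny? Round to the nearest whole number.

140

A map distance of 28 cM corresponds to a recombination frequency of 0.280.
The F1 is c+ dw / c dw+, so c+ dw+ is a recombinant gamete class with expected frequency r/2 = 0.280/2 = 0.1400.
Expected number = 0.1400 × 1000 = 140.00 ≈ 140.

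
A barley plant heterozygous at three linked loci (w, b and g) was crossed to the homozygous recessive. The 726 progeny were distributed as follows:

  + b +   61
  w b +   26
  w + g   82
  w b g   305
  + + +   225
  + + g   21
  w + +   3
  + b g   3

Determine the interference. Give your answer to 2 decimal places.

0.45

The two most frequent reciprocal classes, + + + and w b g, are the parental types, so the F1 was + + + / w b g.
The two rarest classes, w + + and + b g, are the double crossovers. Comparing them with the parentals, only the w allele has switched, so w is the middle locus and the order is b – w – g.
b–w: (143 + 6)/726 = 0.2052; w–g: (47 + 6)/726 = 0.0730.
Expected DCO frequency = 0.2052 × 0.0730 ≈ 0.01498; observed = 6/726 ≈ 0.00826.
Coefficient of coincidence = 0.00826/0.01498 ≈ 0.55; interference = 1 − 0.55 = 0.45.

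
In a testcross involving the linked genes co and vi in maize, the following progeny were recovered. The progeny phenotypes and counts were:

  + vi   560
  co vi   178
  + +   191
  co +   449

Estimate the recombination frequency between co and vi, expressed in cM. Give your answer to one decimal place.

26.8 cM

The two most frequent classes, + vi (560) and co + (449), are the parental types, so the F1 was + vi / co +.
The recombinant classes are + + and co vi: 191 + 178 = 369.
Recombination frequency = 369/1378 = 0.2678 ≈ 26.8%, i.e. 26.8 cM.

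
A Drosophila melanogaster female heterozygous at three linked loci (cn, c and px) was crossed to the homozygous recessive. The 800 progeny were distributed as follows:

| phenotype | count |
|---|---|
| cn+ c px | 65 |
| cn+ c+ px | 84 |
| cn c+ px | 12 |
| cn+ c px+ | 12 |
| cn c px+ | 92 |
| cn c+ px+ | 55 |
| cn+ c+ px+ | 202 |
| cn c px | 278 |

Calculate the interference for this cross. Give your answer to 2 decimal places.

0.33

The two most frequent reciprocal classes, cn c px and cn+ c+ px+, are the parental types, so the F1 was cn c px / cn+ c+ px+.
The two rarest classes, cn c+ px and cn+ c px+, are the double crossovers. Comparing them with the parentals, only the c allele has switched, so c is the middle locus and the order is cn – c – px.
cn–c: (120 + 24)/800 = 0.1800; c–px: (176 + 24)/800 = 0.2500.
Expected DCO frequency = 0.1800 × 0.2500 ≈ 0.04500; observed = 24/800 ≈ 0.03000.
Coefficient of coincidence = 0.03000/0.04500 ≈ 0.67; interference = 1 − 0.67 = 0.33.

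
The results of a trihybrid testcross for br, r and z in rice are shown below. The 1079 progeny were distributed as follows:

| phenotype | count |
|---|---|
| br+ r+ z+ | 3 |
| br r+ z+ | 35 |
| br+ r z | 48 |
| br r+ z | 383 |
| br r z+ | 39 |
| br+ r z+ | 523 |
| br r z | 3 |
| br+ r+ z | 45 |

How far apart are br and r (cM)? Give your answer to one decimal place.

8.3 cM

The two most frequent reciprocal classes, br r+ z and br+ r z+, are the parental types, so the F1 was br r+ z / br+ r z+.
The two rarest classes, br r z and br+ r+ z+, are the double crossovers. Comparing them with the parentals, only the r allele has switched, so r is the middle locus and the order is z – r – br.
Crossovers in the r–br interval produce the single-crossover classes br+ r+ z and br r z+ (45 + 39 = 84) plus the double crossovers (6).
RF(r–br) = (84 + 6) / 1079 = 90/1079 = 0.0834 → 8.3 cM.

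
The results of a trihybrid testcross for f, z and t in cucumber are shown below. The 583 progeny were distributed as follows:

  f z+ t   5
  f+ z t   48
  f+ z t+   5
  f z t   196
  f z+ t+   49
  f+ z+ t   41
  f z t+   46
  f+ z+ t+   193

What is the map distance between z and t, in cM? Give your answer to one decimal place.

16.6 cM

The two most frequent reciprocal classes, f z t and f+ z+ t+, are the parental types, so the F1 was f z t / f+ z+ t+.
The two rarest classes, f z+ t and f+ z t+, are the double crossovers. Comparing them with the parentals, only the z allele has switched, so z is the middle locus and the order is f – z – t.
Crossovers in the z–t interval produce the single-crossover classes f z t+ and f+ z+ t (46 + 41 = 87) plus the double crossovers (10).
RF(z–t) = (87 + 10) / 583 = 97/583 = 0.1664 → 16.6 cM.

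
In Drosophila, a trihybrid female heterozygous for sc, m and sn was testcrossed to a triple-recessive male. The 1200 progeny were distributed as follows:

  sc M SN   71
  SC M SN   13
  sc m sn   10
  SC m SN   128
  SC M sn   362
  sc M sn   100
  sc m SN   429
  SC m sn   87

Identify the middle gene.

sn

The two most frequent reciprocal classes, SC M sn and sc m SN, are the parental types, so the F1 was SC M sn / sc m SN.
The two rarest classes, SC M SN and sc m sn, are the double crossovers. Comparing them with the parentals, only the sn allele has switched, so sn is the middle locus and the order is m – sn – sc.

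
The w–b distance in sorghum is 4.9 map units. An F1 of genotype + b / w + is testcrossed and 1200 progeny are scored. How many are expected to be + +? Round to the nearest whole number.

29

A map distance of 4.9 map units corresponds to a recombination frequency of 0.049.
The F1 is + b / w +, so + + is a recombinant gamete class with expected frequency r/2 = 0.049/2 = 0.0245.
Expected number = 0.0245 × 1200 = 29.40 ≈ 29.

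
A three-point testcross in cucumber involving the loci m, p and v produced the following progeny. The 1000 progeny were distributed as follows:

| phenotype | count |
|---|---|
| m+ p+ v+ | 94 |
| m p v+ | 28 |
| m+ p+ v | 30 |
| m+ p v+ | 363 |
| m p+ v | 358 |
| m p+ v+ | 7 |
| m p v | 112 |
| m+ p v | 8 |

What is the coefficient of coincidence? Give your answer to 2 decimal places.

0.93

The two most frequent reciprocal classes, m p+ v and m+ p v+, are the parental types, so the F1 was m p+ v / m+ p v+.
The two rarest classes, m p+ v+ and m+ p v, are the double crossovers. Comparing them with the parentals, only the v allele has switched, so v is the middle locus and the order is p – v – m.
p–v: (206 + 15)/1000 = 0.2210; v–m: (58 + 15)/1000 = 0.0730.
Expected DCO frequency = 0.2210 × 0.0730 ≈ 0.01613; observed = 15/1000 ≈ 0.01500.
Coefficient of coincidence = 0.01500/0.01613 ≈ 0.93.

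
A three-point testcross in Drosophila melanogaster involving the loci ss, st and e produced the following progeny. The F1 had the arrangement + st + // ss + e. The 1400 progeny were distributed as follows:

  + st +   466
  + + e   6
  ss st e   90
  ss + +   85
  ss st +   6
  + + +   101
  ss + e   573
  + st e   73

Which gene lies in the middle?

The two rarest classes, ss st + and + + e, are the double crossovers. Comparing them with the parentals, only the ss allele has switched, so ss is the middle locus and the order is st – ss – e.

ss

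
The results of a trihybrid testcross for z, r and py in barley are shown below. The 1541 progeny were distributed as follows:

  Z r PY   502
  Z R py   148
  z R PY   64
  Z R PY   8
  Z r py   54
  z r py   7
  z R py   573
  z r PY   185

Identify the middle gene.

r

The two most frequent reciprocal classes, z R py and Z r PY, are the parental types, so the F1 was z R py / Z r PY.
The two rarest classes, z r py and Z R PY, are the double crossovers. Comparing them with the parentals, only the r allele has switched, so r is the middle locus and the order is z – r – py.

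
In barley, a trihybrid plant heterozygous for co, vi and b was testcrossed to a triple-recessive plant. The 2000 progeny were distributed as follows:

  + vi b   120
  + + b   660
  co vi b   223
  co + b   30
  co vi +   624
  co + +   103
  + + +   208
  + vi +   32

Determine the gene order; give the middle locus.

The two most frequent reciprocal classes, co vi + and + + b, are the parental types, so the F1 was co vi + / + + b.
The two rarest classes, + vi + and co + b, are the double crossovers. Comparing them with the parentals, only the co allele has switched, so co is the middle locus and the order is vi – co – b.

co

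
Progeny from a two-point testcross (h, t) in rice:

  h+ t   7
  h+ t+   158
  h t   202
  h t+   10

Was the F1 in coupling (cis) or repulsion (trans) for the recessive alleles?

cis

The two most frequent classes are h+ t+ (158) and h t (202); these are the parental (non-recombinant) types.
So the F1 carried h+ t+ on one chromosome and h t on the other — the recessive alleles are on the same chromosome (cis / coupling).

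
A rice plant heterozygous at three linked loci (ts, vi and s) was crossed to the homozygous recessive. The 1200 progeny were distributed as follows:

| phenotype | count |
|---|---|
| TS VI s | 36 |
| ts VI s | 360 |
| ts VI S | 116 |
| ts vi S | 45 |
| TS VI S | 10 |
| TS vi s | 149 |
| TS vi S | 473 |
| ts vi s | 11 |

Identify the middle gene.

The two most frequent reciprocal classes, TS vi S and ts VI s, are the parental types, so the F1 was TS vi S / ts VI s.
The two rarest classes, TS VI S and ts vi s, are the double crossovers. Comparing them with the parentals, only the vi allele has switched, so vi is the middle locus and the order is ts – vi – s.

vi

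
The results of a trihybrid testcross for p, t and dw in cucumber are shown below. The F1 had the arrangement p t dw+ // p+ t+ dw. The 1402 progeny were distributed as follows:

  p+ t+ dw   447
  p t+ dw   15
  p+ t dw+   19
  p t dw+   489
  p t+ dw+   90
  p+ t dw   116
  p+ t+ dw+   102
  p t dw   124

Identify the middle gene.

The two rarest classes, p+ t dw+ and p t+ dw, are the double crossovers. Comparing them with the parentals, only the p allele has switched, so p is the middle locus and the order is t – p – dw.

p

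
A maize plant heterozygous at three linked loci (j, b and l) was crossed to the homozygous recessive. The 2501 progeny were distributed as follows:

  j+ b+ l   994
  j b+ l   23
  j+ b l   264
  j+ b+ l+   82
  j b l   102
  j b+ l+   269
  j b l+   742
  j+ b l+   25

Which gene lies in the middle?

The two most frequent reciprocal classes, j b l+ and j+ b+ l, are the parental types, so the F1 was j b l+ / j+ b+ l.
The two rarest classes, j+ b l+ and j b+ l, are the double crossovers. Comparing them with the parentals, only the j allele has switched, so j is the middle locus and the order is b – j – l.

j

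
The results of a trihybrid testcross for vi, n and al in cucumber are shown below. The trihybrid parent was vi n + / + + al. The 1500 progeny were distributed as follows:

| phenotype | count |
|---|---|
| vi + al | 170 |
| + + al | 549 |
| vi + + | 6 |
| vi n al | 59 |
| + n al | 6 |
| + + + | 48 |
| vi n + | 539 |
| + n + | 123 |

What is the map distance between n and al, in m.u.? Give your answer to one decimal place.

7.9 m.u.

The two rarest classes, vi + + and + n al, are the double crossovers. Comparing them with the parentals, only the n allele has switched, so n is the middle locus and the order is vi – n – al.
Crossovers in the n–al interval produce the single-crossover classes vi n al and + + + (59 + 48 = 107) plus the double crossovers (12).
RF(n–al) = (107 + 12) / 1500 = 119/1500 = 0.0793 → 7.9 m.u.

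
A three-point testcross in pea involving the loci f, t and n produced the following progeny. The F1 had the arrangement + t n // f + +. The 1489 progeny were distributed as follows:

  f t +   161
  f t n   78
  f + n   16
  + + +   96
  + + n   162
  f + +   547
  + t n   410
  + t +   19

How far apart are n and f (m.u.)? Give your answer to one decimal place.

The two rarest classes, + t + and f + n, are the double crossovers. Comparing them with the parentals, only the n allele has switched, so n is the middle locus and the order is t – n – f.
Crossovers in the n–f interval produce the single-crossover classes f t n and + + + (78 + 96 = 174) plus the double crossovers (35).
RF(n–f) = (174 + 35) / 1489 = 209/1489 = 0.1404 → 14.0 m.u.

14.0 m.u.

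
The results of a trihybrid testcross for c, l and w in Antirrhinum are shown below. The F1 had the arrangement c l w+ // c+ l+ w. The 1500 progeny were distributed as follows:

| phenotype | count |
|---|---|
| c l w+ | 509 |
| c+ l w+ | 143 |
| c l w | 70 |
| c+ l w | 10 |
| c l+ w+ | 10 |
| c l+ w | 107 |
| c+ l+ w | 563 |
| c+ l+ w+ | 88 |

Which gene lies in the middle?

l

The two rarest classes, c l+ w+ and c+ l w, are the double crossovers. Comparing them with the parentals, only the l allele has switched, so l is the middle locus and the order is c – l – w.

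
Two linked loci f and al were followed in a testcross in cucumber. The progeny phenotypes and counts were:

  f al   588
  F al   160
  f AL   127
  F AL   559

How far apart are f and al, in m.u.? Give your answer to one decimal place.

20.0 m.u.

The two most frequent classes, F AL (559) and f al (588), are the parental types, so the F1 was F AL / f al.
The recombinant classes are F al and f AL: 160 + 127 = 287.
Recombination frequency = 287/1434 = 0.2001 ≈ 20.0%, i.e. 20.0 m.u.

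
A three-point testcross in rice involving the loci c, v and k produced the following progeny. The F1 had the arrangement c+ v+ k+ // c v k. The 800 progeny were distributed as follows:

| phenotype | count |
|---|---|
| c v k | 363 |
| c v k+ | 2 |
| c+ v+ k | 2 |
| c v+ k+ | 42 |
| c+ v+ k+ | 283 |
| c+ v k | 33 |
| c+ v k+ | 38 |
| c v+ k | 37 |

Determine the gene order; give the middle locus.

The two rarest classes, c+ v+ k and c v k+, are the double crossovers. Comparing them with the parentals, only the k allele has switched, so k is the middle locus and the order is c – k – v.

k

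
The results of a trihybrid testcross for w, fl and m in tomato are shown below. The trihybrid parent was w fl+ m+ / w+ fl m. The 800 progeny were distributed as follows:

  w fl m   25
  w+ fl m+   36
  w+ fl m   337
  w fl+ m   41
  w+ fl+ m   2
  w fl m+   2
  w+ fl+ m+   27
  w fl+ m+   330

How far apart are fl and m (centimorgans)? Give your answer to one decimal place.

The two rarest classes, w fl m+ and w+ fl+ m, are the double crossovers. Comparing them with the parentals, only the fl allele has switched, so fl is the middle locus and the order is w – fl – m.
Crossovers in the fl–m interval produce the single-crossover classes w fl+ m and w+ fl m+ (41 + 36 = 77) plus the double crossovers (4).
RF(fl–m) = (77 + 4) / 800 = 81/800 = 0.1013 → 10.1 centimorgans.

10.1 centimorgans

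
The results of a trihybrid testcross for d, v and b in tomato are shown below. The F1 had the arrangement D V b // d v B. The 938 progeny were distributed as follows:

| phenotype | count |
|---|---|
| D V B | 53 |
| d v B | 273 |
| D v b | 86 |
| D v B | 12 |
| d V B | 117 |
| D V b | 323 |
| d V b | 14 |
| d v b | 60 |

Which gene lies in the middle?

d

The two rarest classes, d V b and D v B, are the double crossovers. Comparing them with the parentals, only the d allele has switched, so d is the middle locus and the order is v – d – b.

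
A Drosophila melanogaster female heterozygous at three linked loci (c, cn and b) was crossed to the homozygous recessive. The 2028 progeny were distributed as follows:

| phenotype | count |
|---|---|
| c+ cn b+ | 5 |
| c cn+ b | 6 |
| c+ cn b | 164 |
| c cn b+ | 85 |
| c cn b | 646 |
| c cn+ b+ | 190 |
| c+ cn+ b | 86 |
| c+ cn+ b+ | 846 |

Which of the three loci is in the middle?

cn

The two most frequent reciprocal classes, c cn b and c+ cn+ b+, are the parental types, so the F1 was c cn b / c+ cn+ b+.
The two rarest classes, c cn+ b and c+ cn b+, are the double crossovers. Comparing them with the parentals, only the cn allele has switched, so cn is the middle locus and the order is b – cn – c.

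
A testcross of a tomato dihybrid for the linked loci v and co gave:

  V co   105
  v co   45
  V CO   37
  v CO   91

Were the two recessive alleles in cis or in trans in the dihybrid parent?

trans

The two most frequent classes are V co (105) and v CO (91); these are the parental (non-recombinant) types.
So the F1 carried V co on one chromosome and v CO on the other — the recessive alleles are on opposite chromosomes (trans / repulsion).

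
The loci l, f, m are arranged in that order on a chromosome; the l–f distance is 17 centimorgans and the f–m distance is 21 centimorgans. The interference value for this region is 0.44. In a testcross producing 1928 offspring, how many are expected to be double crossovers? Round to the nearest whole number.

39

Map distances give recombination frequencies of 0.170 and 0.210 for the two intervals.
With interference 0.44 (so coincidence = 0.56), expected double-crossover frequency = 0.170 × 0.210 × 0.56 = 0.01999.
Expected number = 0.01999 × 1928 = 38.54 ≈ 39.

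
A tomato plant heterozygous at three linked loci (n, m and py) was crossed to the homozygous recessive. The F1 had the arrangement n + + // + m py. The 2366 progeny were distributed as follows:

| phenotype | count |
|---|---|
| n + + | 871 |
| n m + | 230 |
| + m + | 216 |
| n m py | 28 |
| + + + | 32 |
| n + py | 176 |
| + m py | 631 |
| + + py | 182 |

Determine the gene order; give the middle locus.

The two rarest classes, + + + and n m py, are the double crossovers. Comparing them with the parentals, only the n allele has switched, so n is the middle locus and the order is m – n – py.

n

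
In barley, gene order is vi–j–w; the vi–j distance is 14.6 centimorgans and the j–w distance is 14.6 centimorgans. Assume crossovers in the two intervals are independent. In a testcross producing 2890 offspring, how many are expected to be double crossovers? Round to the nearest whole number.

62

Map distances give recombination frequencies of 0.146 and 0.146 for the two intervals.
With no interference, expected double-crossover frequency = 0.146 × 0.146 = 0.02132.
Expected number = 0.02132 × 2890 = 61.60 ≈ 62.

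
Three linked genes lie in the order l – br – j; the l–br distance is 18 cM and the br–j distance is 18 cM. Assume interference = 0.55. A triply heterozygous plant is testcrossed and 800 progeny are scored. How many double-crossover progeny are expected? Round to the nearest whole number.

12

Map distances give recombination frequencies of 0.180 and 0.180 for the two intervals.
With interference 0.55 (so coincidence = 0.45), expected double-crossover frequency = 0.180 × 0.180 × 0.45 = 0.01458.
Expected number = 0.01458 × 800 = 11.66 ≈ 12.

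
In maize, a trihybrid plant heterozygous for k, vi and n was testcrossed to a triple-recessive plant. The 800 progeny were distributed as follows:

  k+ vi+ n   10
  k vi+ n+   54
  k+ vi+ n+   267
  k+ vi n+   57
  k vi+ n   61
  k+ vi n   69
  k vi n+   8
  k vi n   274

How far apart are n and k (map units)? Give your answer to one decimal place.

The two most frequent reciprocal classes, k vi n and k+ vi+ n+, are the parental types, so the F1 was k vi n / k+ vi+ n+.
The two rarest classes, k vi n+ and k+ vi+ n, are the double crossovers. Comparing them with the parentals, only the n allele has switched, so n is the middle locus and the order is vi – n – k.
Crossovers in the n–k interval produce the single-crossover classes k+ vi n and k vi+ n+ (69 + 54 = 123) plus the double crossovers (18).
RF(n–k) = (123 + 18) / 800 = 141/800 = 0.1762 → 17.6 map units.

17.6 map units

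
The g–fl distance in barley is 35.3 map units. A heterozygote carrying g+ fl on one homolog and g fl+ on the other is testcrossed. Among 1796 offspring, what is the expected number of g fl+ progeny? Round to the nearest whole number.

A map distance of 35.3 map units corresponds to a recombination frequency of 0.353.
The F1 is g+ fl / g fl+, so g fl+ is a parental gamete class with expected frequency (1 − r)/2 = 0.647/2 = 0.3235.
Expected number = 0.3235 × 1796 = 581.01 ≈ 581.

581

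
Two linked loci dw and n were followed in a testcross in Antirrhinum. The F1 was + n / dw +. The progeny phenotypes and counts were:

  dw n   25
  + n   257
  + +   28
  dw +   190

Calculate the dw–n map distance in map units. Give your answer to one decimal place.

The recombinant classes are + + and dw n: 28 + 25 = 53.
Recombination frequency = 53/500 = 0.1060 ≈ 10.6%, i.e. 10.6 map units.

10.6 map units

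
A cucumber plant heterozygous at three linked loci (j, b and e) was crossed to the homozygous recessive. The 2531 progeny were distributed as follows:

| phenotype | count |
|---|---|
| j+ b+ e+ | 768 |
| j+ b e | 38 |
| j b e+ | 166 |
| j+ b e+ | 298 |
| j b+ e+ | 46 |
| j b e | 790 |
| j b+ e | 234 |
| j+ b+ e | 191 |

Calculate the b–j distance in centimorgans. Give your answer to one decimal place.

The two most frequent reciprocal classes, j b e and j+ b+ e+, are the parental types, so the F1 was j b e / j+ b+ e+.
The two rarest classes, j+ b e and j b+ e+, are the double crossovers. Comparing them with the parentals, only the j allele has switched, so j is the middle locus and the order is b – j – e.
Crossovers in the b–j interval produce the single-crossover classes j b+ e and j+ b e+ (234 + 298 = 532) plus the double crossovers (84).
RF(b–j) = (532 + 84) / 2531 = 616/2531 = 0.2434 → 24.3 centimorgans.

24.3 centimorgans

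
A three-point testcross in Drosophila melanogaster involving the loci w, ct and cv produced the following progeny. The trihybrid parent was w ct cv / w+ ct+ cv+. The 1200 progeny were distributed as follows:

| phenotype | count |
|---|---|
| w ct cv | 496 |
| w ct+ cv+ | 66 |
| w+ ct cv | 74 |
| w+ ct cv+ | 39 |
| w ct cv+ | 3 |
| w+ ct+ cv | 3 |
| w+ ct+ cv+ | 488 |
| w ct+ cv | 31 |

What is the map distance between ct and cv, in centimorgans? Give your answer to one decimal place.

6.3 centimorgans

The two rarest classes, w ct cv+ and w+ ct+ cv, are the double crossovers. Comparing them with the parentals, only the cv allele has switched, so cv is the middle locus and the order is w – cv – ct.
Crossovers in the cv–ct interval produce the single-crossover classes w ct+ cv and w+ ct cv+ (31 + 39 = 70) plus the double crossovers (6).
RF(cv–ct) = (70 + 6) / 1200 = 76/1200 = 0.0633 → 6.3 centimorgans.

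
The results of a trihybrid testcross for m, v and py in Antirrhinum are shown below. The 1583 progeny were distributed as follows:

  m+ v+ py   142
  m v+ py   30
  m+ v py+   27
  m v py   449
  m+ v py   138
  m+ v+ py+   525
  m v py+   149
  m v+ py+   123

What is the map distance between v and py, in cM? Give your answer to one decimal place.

22.0 cM

The two most frequent reciprocal classes, m v py and m+ v+ py+, are the parental types, so the F1 was m v py / m+ v+ py+.
The two rarest classes, m v+ py and m+ v py+, are the double crossovers. Comparing them with the parentals, only the v allele has switched, so v is the middle locus and the order is py – v – m.
Crossovers in the py–v interval produce the single-crossover classes m v py+ and m+ v+ py (149 + 142 = 291) plus the double crossovers (57).
RF(py–v) = (291 + 57) / 1583 = 348/1583 = 0.2198 → 22.0 cM.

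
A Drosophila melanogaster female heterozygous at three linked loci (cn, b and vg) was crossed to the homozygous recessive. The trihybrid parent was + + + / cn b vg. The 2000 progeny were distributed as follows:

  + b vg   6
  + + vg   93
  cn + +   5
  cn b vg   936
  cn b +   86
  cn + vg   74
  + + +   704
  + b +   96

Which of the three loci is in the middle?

The two rarest classes, cn + + and + b vg, are the double crossovers. Comparing them with the parentals, only the cn allele has switched, so cn is the middle locus and the order is vg – cn – b.

cn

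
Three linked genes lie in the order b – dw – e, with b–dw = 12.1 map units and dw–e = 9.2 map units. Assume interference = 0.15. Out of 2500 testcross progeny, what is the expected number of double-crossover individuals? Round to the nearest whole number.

Map distances give recombination frequencies of 0.121 and 0.092 for the two intervals.
With interference 0.15 (so coincidence = 0.85), expected double-crossover frequency = 0.121 × 0.092 × 0.85 = 0.00946.
Expected number = 0.00946 × 2500 = 23.66 ≈ 24.

24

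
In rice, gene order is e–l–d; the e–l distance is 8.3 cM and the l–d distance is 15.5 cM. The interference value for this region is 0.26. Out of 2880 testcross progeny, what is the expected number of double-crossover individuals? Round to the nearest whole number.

27

Map distances give recombination frequencies of 0.083 and 0.155 for the two intervals.
With interference 0.26 (so coincidence = 0.74), expected double-crossover frequency = 0.083 × 0.155 × 0.74 = 0.00952.
Expected number = 0.00952 × 2880 = 27.42 ≈ 27.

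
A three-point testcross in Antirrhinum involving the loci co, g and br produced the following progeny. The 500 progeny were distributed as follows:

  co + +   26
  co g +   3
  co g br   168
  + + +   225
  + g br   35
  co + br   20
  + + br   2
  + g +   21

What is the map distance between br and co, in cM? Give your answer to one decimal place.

13.2 cM

The two most frequent reciprocal classes, + + + and co g br, are the parental types, so the F1 was + + + / co g br.
The two rarest classes, + + br and co g +, are the double crossovers. Comparing them with the parentals, only the br allele has switched, so br is the middle locus and the order is g – br – co.
Crossovers in the br–co interval produce the single-crossover classes co + + and + g br (26 + 35 = 61) plus the double crossovers (5).
RF(br–co) = (61 + 5) / 500 = 66/500 = 0.1320 → 13.2 cM.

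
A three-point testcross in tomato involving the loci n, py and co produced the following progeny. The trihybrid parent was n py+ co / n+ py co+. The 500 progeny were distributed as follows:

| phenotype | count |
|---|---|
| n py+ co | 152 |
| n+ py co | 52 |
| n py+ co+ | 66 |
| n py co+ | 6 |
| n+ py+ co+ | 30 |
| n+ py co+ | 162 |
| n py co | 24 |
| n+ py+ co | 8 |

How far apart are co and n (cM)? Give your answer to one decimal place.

The two rarest classes, n+ py+ co and n py co+, are the double crossovers. Comparing them with the parentals, only the n allele has switched, so n is the middle locus and the order is co – n – py.
Crossovers in the co–n interval produce the single-crossover classes n py+ co+ and n+ py co (66 + 52 = 118) plus the double crossovers (14).
RF(co–n) = (118 + 14) / 500 = 132/500 = 0.2640 → 26.4 cM.

26.4 cM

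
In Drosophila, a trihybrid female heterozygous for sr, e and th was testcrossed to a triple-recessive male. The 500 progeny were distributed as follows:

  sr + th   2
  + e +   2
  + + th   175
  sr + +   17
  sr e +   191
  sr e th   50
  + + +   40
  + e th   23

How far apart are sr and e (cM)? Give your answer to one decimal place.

The two most frequent reciprocal classes, + + th and sr e +, are the parental types, so the F1 was + + th / sr e +.
The two rarest classes, sr + th and + e +, are the double crossovers. Comparing them with the parentals, only the sr allele has switched, so sr is the middle locus and the order is th – sr – e.
Crossovers in the sr–e interval produce the single-crossover classes + e th and sr + + (23 + 17 = 40) plus the double crossovers (4).
RF(sr–e) = (40 + 4) / 500 = 44/500 = 0.0880 → 8.8 cM.

8.8 cM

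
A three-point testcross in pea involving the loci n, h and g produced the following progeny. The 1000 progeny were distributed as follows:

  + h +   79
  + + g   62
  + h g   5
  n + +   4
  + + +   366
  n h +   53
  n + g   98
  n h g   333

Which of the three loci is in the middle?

The two most frequent reciprocal classes, + + + and n h g, are the parental types, so the F1 was + + + / n h g.
The two rarest classes, n + + and + h g, are the double crossovers. Comparing them with the parentals, only the n allele has switched, so n is the middle locus and the order is g – n – h.

n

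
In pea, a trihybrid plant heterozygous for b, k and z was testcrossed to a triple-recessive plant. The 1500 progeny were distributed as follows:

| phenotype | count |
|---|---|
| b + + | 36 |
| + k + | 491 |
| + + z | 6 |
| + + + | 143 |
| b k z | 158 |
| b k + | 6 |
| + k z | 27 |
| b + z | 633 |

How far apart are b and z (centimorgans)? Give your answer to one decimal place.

5.0 centimorgans

The two most frequent reciprocal classes, b + z and + k +, are the parental types, so the F1 was b + z / + k +.
The two rarest classes, + + z and b k +, are the double crossovers. Comparing them with the parentals, only the b allele has switched, so b is the middle locus and the order is z – b – k.
Crossovers in the z–b interval produce the single-crossover classes b + + and + k z (36 + 27 = 63) plus the double crossovers (12).
RF(z–b) = (63 + 12) / 1500 = 75/1500 = 0.0500 → 5.0 centimorgans.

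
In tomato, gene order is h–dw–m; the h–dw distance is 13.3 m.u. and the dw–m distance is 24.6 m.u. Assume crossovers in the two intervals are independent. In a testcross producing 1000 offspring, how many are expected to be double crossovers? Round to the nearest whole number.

Map distances give recombination frequencies of 0.133 and 0.246 for the two intervals.
With no interference, expected double-crossover frequency = 0.133 × 0.246 = 0.03272.
Expected number = 0.03272 × 1000 = 32.72 ≈ 33.

33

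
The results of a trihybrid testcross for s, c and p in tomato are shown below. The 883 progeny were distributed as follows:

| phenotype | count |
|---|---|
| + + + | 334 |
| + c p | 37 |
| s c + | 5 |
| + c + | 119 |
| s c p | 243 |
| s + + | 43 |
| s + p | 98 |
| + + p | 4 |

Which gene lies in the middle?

p

The two most frequent reciprocal classes, s c p and + + +, are the parental types, so the F1 was s c p / + + +.
The two rarest classes, s c + and + + p, are the double crossovers. Comparing them with the parentals, only the p allele has switched, so p is the middle locus and the order is s – p – c.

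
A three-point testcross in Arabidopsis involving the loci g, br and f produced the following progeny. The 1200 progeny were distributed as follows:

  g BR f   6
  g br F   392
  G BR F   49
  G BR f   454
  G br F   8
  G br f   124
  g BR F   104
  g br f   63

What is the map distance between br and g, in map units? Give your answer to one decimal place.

The two most frequent reciprocal classes, G BR f and g br F, are the parental types, so the F1 was G BR f / g br F.
The two rarest classes, g BR f and G br F, are the double crossovers. Comparing them with the parentals, only the g allele has switched, so g is the middle locus and the order is f – g – br.
Crossovers in the g–br interval produce the single-crossover classes G br f and g BR F (124 + 104 = 228) plus the double crossovers (14).
RF(g–br) = (228 + 14) / 1200 = 242/1200 = 0.2017 → 20.2 map units.

20.2 map units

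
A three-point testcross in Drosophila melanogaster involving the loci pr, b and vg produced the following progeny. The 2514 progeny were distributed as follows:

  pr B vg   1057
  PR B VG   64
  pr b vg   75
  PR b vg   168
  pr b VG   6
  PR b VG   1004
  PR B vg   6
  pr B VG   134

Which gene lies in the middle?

pr

The two most frequent reciprocal classes, pr B vg and PR b VG, are the parental types, so the F1 was pr B vg / PR b VG.
The two rarest classes, PR B vg and pr b VG, are the double crossovers. Comparing them with the parentals, only the pr allele has switched, so pr is the middle locus and the order is b – pr – vg.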